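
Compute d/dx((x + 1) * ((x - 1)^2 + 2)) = 3*x^2 - 2*x + 1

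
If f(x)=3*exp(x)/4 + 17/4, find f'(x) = 3*exp(x)/4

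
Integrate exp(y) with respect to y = exp(y) + C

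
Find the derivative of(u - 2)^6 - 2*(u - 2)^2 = 6*u^5 - 60*u^4 + 240*u^3 - 480*u^2 + 476*u - 184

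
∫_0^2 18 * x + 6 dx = 48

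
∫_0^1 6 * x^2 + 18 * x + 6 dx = 17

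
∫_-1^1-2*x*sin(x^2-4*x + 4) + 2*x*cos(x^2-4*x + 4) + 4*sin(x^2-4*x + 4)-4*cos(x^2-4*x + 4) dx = -sin(9) + cos(1) + sin(1) - cos(9)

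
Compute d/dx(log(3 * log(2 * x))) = 1/(x*log(x) + x*log(2))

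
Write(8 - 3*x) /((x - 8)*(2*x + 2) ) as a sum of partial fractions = -11/(18*(x + 1)) - 8/(9*(x - 8))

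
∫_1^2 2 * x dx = 3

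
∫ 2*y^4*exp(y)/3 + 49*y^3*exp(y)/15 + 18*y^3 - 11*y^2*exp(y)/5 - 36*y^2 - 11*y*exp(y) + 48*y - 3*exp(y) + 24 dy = y*(135*y^3 - 360*y^2 + 720*y + (20*y^3 + 18*y^2 - 120*y - 90)*exp(y) + 720)/30 + C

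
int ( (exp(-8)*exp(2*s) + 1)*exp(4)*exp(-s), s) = 2*sinh(s - 4) + C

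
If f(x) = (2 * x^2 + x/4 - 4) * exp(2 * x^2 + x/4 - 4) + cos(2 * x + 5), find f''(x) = 32*x^4*exp(2*x^2 + x/4 - 4) + 8*x^3*exp(2*x^2 + x/4 - 4) - 187*x^2*exp(2*x^2 + x/4 - 4)/8 - 191*x*exp(2*x^2 + x/4 - 4)/64 - 97*exp(2*x^2 + x/4 - 4)/8 - 4*cos(2*x + 5)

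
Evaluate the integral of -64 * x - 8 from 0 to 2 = -144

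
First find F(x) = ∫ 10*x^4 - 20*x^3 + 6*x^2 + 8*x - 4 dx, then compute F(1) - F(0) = -1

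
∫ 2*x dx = x^2 + C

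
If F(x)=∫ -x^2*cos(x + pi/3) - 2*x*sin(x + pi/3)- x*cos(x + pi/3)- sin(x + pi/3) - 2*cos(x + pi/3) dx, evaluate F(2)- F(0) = -8*sin(pi/3 + 2) + sqrt(3)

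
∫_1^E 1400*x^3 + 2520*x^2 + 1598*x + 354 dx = -2399 + 18*E + 15*exp(2) + 14*(2 + 6*E + 5*exp(2))^2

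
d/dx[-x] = -1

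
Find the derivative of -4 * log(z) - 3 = -4/z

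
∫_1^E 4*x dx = -2 + 2*exp(2)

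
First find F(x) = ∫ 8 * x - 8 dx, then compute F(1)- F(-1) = -16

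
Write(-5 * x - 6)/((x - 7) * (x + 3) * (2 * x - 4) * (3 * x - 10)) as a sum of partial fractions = 153/(418*(3*x - 10)) - 9/(1900*(x + 3)) - 2/(25*(x - 2)) - 41/(1100*(x - 7))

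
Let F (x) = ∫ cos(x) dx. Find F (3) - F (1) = -sin(1) + sin(3)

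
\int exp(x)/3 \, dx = exp(x)/3 + C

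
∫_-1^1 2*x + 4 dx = 8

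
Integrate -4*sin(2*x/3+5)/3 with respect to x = 2*cos(2*x/3 + 5) + C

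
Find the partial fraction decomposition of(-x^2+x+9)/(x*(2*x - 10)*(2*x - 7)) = -1/(42*(2*x - 7)) - 11/(30*(x - 5)) + 9/(70*x)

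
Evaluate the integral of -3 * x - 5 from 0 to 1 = -13/2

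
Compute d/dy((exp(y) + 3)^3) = 3*exp(3*y) + 18*exp(2*y) + 27*exp(y)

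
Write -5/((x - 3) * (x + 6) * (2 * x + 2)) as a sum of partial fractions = -1/(18*(x + 6)) + 1/(8*(x + 1)) - 5/(72*(x - 3))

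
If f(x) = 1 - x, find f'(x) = -1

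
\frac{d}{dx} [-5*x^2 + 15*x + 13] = 15 - 10*x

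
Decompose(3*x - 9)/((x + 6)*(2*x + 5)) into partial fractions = -33/(7*(2*x + 5)) + 27/(7*(x + 6))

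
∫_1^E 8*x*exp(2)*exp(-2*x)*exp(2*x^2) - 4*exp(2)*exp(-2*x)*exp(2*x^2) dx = -2*exp(2) + 2*exp(-2*E + 2 + 2*exp(2))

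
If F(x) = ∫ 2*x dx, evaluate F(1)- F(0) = 1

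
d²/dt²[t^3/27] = 2*t/9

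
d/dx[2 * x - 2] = 2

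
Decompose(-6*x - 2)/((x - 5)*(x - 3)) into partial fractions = 10/(x - 3) - 16/(x - 5)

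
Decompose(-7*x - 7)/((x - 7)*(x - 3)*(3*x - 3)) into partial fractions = -7/(18*(x - 1)) + 7/(6*(x - 3)) - 7/(9*(x - 7))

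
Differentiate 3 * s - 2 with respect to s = 3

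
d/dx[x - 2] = 1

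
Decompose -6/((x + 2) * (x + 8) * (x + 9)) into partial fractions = -6/(7*(x + 9)) + 1/(x + 8) - 1/(7*(x + 2))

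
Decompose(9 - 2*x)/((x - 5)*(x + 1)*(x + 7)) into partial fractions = 23/(72*(x + 7)) - 11/(36*(x + 1)) - 1/(72*(x - 5))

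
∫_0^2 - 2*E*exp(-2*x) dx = -E + exp(-3)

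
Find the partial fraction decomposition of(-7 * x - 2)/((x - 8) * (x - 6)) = 22/(x - 6) - 29/(x - 8)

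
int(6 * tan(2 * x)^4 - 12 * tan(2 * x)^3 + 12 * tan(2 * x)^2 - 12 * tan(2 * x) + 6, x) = (tan(2*x) - 1)^3 + C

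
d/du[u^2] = 2*u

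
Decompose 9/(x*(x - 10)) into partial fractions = 9/(10*(x - 10)) - 9/(10*x)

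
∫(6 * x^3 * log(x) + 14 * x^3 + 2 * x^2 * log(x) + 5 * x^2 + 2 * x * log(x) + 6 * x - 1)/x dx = (log(x) + 2)*(2*x^3 + x^2 + 2*x - 1) + C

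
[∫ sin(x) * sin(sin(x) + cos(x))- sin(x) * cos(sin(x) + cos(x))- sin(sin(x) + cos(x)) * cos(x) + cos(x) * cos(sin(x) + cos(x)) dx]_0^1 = sqrt(2)*(-sin(pi/4 + 1) + sin(pi/4 + sqrt(2)*sin(pi/4 + 1)))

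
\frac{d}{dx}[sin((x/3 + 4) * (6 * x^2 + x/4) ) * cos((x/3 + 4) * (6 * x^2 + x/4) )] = (6*x^2 + 289*x/6 + 1)*cos(x*(4*x^2 + 289*x/6 + 2))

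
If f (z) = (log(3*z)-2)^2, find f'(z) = (2*log(z) - 4 + 2*log(3))/z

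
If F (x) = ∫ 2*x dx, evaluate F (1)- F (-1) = 0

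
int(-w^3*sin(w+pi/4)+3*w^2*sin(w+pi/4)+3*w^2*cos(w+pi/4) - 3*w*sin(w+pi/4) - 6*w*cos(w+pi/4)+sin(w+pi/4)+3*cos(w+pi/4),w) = (w - 1)^3*cos(w + pi/4) + C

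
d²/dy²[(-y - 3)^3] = -6*y - 18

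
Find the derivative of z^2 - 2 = 2*z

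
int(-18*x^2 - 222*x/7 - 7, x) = -6*x^3 - 111*x^2/7 - 7*x + C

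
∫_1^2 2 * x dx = 3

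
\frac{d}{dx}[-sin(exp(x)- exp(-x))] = -(exp(2*x) + 1)*exp(-x)*cos(exp(x) - exp(-x))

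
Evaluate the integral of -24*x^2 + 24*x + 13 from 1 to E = -8*exp(3) + 1 + 10*E + (-3 + 2*E)*(6 + 3*E) + 6*exp(2)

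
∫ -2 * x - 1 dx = -x^2 - x + C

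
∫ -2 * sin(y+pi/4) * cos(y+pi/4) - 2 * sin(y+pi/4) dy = (cos(y + pi/4) + 1)^2 + C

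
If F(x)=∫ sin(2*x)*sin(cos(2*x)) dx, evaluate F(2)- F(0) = -cos(1)/2 + cos(cos(4))/2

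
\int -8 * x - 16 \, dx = -4*x^2 - 16*x + C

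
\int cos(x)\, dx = sin(x) + C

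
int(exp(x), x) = exp(x) + C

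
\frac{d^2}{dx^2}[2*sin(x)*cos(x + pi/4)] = -4*sin(2*x + pi/4)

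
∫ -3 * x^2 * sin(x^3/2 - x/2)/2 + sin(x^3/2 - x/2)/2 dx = cos(x*(x^2 - 1)/2) + C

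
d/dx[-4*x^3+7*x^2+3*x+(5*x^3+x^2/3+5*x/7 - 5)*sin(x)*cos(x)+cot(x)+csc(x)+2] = 5*x^3*cos(2*x) + 15*x^2*sin(2*x)/2 + x^2*cos(2*x)/3 - 12*x^2 + x*sin(2*x)/3 + 5*x*cos(2*x)/7 + 14*x + 5*sin(2*x)/14 - 5*cos(2*x) + 2 - 1/tan(x)^2 - 2*cos(x)/(1 - cos(2*x))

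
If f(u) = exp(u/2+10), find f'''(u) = exp(u/2 + 10)/8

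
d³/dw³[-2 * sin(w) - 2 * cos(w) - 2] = -2*sin(w) + 2*cos(w)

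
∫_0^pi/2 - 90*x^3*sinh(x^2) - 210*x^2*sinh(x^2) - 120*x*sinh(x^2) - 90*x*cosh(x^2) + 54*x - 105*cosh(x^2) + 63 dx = (3 + 3*pi/2)*(3 - 5*cosh(pi^2/4))*(4 + 3*pi/2) + 24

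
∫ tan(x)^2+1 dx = tan(x) + C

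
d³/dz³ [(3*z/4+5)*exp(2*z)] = 6*z*exp(2*z) + 49*exp(2*z)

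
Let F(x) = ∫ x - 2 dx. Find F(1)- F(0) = -3/2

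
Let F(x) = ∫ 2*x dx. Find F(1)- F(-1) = 0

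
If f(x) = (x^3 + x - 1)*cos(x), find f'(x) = -x^3*sin(x) + 3*x^2*cos(x) - x*sin(x) + sin(x) + cos(x)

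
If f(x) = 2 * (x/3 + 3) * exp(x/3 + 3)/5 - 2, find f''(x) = 2*x*exp(x/3 + 3)/135 + 2*exp(x/3 + 3)/9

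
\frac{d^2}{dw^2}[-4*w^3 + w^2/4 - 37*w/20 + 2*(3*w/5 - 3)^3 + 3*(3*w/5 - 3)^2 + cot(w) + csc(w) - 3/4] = -2676*w/125 - 103/10 - 1/sin(w) + 2*cos(w)/sin(w)^3 + 2/sin(w)^3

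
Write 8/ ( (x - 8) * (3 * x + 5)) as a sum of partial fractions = -24/(29*(3*x + 5)) + 8/(29*(x - 8))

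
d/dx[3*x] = 3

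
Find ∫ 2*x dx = x^2 + C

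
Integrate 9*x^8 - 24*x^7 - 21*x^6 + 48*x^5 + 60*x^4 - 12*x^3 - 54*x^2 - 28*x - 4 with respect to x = x^9 - 3*x^8 - 3*x^7 + 8*x^6 + 12*x^5 - 3*x^4 - 18*x^3 - 14*x^2 - 4*x + C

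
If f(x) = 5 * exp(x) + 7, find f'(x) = 5*exp(x)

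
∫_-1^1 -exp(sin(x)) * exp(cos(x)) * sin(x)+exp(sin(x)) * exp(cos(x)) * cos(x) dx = -exp(-sin(1) + cos(1)) + exp(cos(1) + sin(1))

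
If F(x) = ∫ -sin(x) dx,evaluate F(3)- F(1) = cos(3) - cos(1)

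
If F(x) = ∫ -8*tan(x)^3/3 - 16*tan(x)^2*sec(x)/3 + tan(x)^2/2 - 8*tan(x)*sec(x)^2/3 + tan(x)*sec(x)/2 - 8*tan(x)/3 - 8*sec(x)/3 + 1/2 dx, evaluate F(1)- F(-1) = -16*sin(1)/(3*cos(1)^2) + tan(1)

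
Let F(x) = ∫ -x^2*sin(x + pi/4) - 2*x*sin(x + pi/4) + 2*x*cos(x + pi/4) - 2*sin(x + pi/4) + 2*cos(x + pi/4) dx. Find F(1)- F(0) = -sqrt(2) + 5*cos(pi/4 + 1)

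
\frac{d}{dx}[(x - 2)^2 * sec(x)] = (x^2*sin(x)/cos(x) - 4*x*sin(x)/cos(x) + 2*x + 4*sin(x)/cos(x) - 4)/cos(x)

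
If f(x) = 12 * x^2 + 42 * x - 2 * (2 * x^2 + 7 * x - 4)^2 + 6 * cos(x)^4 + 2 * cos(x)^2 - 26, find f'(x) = -32*x^3 - 168*x^2 - 108*x - 8*sin(2*x) - 3*sin(4*x) + 154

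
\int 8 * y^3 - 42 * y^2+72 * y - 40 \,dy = 2*y^4 - 14*y^3 + 36*y^2 - 40*y + C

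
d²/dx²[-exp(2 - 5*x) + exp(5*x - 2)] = (25*exp(10*x - 4) - 25)*exp(2 - 5*x)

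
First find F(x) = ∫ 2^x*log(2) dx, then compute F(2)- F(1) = 2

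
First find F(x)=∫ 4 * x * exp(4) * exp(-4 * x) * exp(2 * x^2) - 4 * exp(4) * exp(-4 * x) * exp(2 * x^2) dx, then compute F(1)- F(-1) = -exp(10) + exp(2)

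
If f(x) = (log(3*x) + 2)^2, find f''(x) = (-2*log(x) - 2*log(3) - 2)/x^2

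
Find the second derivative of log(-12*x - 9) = -16/(16*x^2 + 24*x + 9)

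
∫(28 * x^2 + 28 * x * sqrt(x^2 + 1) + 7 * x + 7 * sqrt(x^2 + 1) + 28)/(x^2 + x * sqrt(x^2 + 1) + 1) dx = 28*x + 7*log(x + sqrt(x^2 + 1)) + C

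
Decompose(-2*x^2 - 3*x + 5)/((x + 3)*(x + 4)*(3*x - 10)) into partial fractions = -245/(418*(3*x - 10)) - 15/(22*(x + 4)) + 4/(19*(x + 3))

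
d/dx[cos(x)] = -sin(x)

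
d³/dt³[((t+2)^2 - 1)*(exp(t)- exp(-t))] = (t^2*exp(2*t) + t^2 + 10*t*exp(2*t) - 2*t + 21*exp(2*t) - 3)*exp(-t)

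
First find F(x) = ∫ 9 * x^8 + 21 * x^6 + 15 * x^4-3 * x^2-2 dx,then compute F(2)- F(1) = 976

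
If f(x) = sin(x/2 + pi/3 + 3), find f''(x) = -sin(x/2 + pi/3 + 3)/4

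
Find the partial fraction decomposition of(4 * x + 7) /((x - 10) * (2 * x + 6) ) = 5/(26*(x + 3)) + 47/(26*(x - 10))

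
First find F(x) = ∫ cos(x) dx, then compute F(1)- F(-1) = 2*sin(1)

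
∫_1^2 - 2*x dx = -3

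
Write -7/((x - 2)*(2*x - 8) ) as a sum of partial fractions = 7/(4*(x - 2)) - 7/(4*(x - 4))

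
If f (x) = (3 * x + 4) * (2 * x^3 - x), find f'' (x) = 72*x^2 + 48*x - 6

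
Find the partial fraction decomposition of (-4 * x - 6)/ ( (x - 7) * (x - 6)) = 30/(x - 6) - 34/(x - 7)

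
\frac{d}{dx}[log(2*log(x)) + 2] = 1/(x*log(x))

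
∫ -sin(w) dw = cos(w) + C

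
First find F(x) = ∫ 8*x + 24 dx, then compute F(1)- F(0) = 28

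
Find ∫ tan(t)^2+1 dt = tan(t) + C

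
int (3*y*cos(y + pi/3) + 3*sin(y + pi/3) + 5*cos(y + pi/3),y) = (3*y + 5)*sin(y + pi/3) + C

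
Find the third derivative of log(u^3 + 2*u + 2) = (6*u^6 - 12*u^4 - 84*u^3 + 24*u^2 - 24*u + 40)/(u^9 + 6*u^7 + 6*u^6 + 12*u^5 + 24*u^4 + 20*u^3 + 24*u^2 + 24*u + 8)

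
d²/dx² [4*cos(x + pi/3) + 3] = -4*cos(x + pi/3)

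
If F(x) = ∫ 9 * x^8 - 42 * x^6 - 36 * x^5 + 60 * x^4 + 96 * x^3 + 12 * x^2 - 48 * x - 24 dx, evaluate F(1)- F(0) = -19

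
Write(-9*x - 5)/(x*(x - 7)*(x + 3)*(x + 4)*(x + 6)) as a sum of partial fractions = 49/(468*(x + 6)) - 31/(88*(x + 4)) + 11/(45*(x + 3)) - 34/(5005*(x - 7)) + 5/(504*x)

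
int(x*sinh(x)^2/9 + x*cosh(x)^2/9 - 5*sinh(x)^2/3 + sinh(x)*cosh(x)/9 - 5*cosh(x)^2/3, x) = (x - 15)*sinh(2*x)/18 + C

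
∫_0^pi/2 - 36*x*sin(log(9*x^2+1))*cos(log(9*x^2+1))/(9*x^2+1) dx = -sin(log(1 + 9*pi^2/4))^2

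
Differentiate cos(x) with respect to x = -sin(x)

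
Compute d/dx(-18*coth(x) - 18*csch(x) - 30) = 18*(cosh(x) + 1)/sinh(x)^2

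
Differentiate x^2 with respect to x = 2*x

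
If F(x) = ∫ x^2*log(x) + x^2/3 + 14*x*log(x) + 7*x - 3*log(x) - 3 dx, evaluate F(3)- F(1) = 63*log(3)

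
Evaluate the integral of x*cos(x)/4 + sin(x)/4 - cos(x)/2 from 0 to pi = 0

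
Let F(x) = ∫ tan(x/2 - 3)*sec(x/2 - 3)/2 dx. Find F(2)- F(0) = sec(2) - sec(3)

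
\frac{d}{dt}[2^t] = 2^t*log(2)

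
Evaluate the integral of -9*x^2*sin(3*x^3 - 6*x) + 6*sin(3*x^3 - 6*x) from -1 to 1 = 0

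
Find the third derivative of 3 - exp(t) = -exp(t)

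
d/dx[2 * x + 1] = 2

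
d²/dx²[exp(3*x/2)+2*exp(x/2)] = 9*exp(3*x/2)/4 + exp(x/2)/2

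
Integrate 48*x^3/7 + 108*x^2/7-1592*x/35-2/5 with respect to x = 12*x^4/7 + 36*x^3/7 - 796*x^2/35 - 2*x/5 + C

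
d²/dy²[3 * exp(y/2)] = 3*exp(y/2)/4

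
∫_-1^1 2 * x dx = 0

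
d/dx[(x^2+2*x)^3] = 6*x^5 + 30*x^4 + 48*x^3 + 24*x^2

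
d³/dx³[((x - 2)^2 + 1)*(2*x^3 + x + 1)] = 120*x^2 - 192*x + 66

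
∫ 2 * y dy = y^2 + C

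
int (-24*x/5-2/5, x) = -12*x^2/5 - 2*x/5 + C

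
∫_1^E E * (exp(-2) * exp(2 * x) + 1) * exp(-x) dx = -exp(1 - E) + exp(-1 + E)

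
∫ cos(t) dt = sin(t) + C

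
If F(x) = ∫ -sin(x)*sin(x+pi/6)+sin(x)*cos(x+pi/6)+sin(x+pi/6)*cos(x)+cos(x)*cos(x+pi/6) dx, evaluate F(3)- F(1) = sqrt(2)*(cos(5*pi/12 + 2) - cos(5*pi/12 + 6))/2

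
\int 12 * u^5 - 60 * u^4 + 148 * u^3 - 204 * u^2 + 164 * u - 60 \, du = 2*u^6 - 12*u^5 + 37*u^4 - 68*u^3 + 82*u^2 - 60*u + C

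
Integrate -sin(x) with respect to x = cos(x) + C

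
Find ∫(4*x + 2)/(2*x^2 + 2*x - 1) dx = log(2*x^2 + 2*x - 1) + C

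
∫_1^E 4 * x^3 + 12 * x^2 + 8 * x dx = -9 + (-1 + (1 + E)^2)^2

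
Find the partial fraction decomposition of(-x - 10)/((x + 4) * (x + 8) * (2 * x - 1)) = -14/(51*(2*x - 1)) - 1/(34*(x + 8)) + 1/(6*(x + 4))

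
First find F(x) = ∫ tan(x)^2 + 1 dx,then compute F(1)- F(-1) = 2*tan(1)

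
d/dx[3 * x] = 3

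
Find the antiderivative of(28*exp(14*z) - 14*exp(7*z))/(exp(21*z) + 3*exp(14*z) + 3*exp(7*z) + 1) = (3*exp(14*z) + 2*exp(7*z) + 2)/(exp(14*z) + 2*exp(7*z) + 1) + C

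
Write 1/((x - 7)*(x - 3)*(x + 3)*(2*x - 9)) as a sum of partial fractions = -8/(225*(2*x - 9)) - 1/(900*(x + 3)) + 1/(72*(x - 3)) + 1/(200*(x - 7))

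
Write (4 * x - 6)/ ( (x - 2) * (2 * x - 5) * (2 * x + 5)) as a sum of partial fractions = -16/(45*(2*x + 5)) + 4/(5*(2*x - 5)) - 2/(9*(x - 2))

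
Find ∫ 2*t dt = t^2 + C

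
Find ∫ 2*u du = u^2 + C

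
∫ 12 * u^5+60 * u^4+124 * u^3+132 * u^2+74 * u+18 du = 2*u^6 + 12*u^5 + 31*u^4 + 44*u^3 + 37*u^2 + 18*u + C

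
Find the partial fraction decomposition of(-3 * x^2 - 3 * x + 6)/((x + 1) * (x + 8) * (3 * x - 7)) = -78/(155*(3*x - 7)) - 162/(217*(x + 8)) - 3/(35*(x + 1))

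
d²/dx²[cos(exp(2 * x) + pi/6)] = -4*(exp(2*x)*cos(exp(2*x) + pi/6) + sin(exp(2*x) + pi/6))*exp(2*x)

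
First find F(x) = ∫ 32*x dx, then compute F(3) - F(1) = 128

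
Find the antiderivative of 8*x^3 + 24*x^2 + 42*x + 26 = 2*x^4 + 8*x^3 + 21*x^2 + 26*x + C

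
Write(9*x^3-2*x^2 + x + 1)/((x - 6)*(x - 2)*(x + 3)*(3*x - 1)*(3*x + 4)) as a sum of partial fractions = 681/(5500*(3*x + 4)) + 39/(4250*(3*x - 1)) - 263/(2250*(x + 3)) - 67/(1000*(x - 2)) + 1879/(13464*(x - 6))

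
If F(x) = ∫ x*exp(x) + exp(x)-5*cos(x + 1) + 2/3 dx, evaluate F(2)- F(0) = -5*sin(3) + 4/3 + 5*sin(1) + 2*exp(2)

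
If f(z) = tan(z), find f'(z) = cos(z)^(-2)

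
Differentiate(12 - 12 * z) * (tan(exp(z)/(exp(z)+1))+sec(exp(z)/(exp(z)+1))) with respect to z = 12*(z*exp(z) + exp(2*z)*cos(exp(z)/(exp(z) + 1)) + 2*exp(z)*cos(exp(z)/(exp(z) + 1)) - exp(z) + cos(exp(z)/(exp(z) + 1)))/((sin(exp(z)/(exp(z) + 1)) - 1)*(exp(2*z) + 2*exp(z) + 1))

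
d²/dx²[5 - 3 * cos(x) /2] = 3*cos(x)/2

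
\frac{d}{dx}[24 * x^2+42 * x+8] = 48*x + 42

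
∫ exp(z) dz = exp(z) + C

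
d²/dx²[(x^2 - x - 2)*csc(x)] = (-x^2 + 2*x^2/sin(x)^2 + x - 4*x*cos(x)/sin(x) - 2*x/sin(x)^2 + 4 + 2*cos(x)/sin(x) - 4/sin(x)^2)/sin(x)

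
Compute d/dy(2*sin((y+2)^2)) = 4*(y + 2)*cos(y^2 + 4*y + 4)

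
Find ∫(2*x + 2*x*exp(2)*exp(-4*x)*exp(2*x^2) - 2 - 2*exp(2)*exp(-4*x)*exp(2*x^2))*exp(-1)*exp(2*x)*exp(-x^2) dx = 2*sinh((x - 1)^2) + C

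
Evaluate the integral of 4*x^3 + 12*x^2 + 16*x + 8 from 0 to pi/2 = -4 + (2 + pi^2/4 + pi)^2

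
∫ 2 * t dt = t^2 + C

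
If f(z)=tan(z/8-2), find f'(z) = tan(z/8 - 2)^2/8 + 1/8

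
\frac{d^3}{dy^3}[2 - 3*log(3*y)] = -6/y^3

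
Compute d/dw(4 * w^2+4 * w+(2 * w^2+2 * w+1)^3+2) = 48*w^5 + 120*w^4 + 144*w^3 + 96*w^2 + 44*w + 10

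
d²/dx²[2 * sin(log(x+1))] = -2*sqrt(2)*sin(log(x + 1) + pi/4)/(x^2 + 2*x + 1)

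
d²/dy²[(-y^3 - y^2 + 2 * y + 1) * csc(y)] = (y^3 - 2*y^3/sin(y)^2 + y^2 + 6*y^2*cos(y)/sin(y) - 2*y^2/sin(y)^2 - 8*y + 4*y*cos(y)/sin(y) + 4*y/sin(y)^2 - 3 - 4*cos(y)/sin(y) + 2/sin(y)^2)/sin(y)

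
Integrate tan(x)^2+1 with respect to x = tan(x) + C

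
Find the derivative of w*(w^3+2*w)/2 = 2*w^3 + 2*w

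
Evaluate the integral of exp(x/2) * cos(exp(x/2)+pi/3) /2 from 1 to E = sin(pi/3 + exp(E/2)) - sin(pi/3 + exp(1/2))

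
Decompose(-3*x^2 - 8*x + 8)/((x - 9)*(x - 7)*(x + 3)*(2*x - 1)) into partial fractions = 2/(119*(2*x - 1)) - 1/(168*(x + 3)) + 3/(4*(x - 7)) - 307/(408*(x - 9))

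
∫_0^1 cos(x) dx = sin(1)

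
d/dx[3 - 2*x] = -2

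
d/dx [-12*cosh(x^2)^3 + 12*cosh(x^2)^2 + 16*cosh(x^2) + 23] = -8*x*(9*sinh(x^2)^2 - 6*cosh(x^2) + 5)*sinh(x^2)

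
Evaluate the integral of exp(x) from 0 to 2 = -1 + exp(2)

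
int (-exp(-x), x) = exp(-x) + C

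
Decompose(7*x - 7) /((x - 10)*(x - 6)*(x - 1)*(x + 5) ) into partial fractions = 7/(165*(x + 5)) - 7/(44*(x - 6)) + 7/(60*(x - 10))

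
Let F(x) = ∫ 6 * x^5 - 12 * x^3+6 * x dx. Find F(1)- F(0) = 1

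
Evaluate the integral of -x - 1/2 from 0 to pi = pi*(-pi - 1)/2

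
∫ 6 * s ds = 3*s^2 + C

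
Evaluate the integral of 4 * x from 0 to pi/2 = pi^2/2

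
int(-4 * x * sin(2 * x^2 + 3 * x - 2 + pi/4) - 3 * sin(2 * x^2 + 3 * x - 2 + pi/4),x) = cos(2*x^2 + 3*x - 2 + pi/4) + C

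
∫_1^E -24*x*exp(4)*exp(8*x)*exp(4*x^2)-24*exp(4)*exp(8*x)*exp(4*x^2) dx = -3*exp((2 + 2*E)^2) + 3*exp(16)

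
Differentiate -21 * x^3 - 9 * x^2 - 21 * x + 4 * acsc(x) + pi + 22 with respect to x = (-63*x^4*sqrt(1 - 1/x^2) - 18*x^3*sqrt(1 - 1/x^2) - 21*x^2*sqrt(1 - 1/x^2) - 4)/(x^2*sqrt(1 - 1/x^2))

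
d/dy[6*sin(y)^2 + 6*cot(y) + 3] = 6*sin(2*y) - 6/sin(y)^2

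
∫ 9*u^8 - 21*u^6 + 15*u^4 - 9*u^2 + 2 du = u^9 - 3*u^7 + 3*u^5 - 3*u^3 + 2*u + C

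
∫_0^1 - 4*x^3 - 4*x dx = -3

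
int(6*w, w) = 3*w^2 + C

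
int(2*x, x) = x^2 + C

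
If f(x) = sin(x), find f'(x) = cos(x)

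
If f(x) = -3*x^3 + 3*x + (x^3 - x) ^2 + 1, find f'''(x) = 120*x^3 - 48*x - 18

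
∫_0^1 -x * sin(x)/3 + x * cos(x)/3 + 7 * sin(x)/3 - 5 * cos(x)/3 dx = -5*sin(1)/3 - 5*cos(1)/3 + 2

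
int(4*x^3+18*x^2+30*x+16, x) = x^4 + 6*x^3 + 15*x^2 + 16*x + C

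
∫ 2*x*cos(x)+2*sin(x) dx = 2*x*sin(x) + C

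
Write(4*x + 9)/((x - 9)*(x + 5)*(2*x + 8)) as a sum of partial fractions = -11/(28*(x + 5)) + 7/(26*(x + 4)) + 45/(364*(x - 9))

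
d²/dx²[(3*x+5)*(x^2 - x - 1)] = 18*x + 4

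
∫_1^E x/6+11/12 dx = (-3 + E/3)*(E/4 + 5) + 14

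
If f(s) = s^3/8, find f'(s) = 3*s^2/8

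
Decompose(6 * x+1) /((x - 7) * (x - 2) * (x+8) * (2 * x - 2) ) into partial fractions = 47/(2700*(x + 8)) + 7/(108*(x - 1)) - 13/(100*(x - 2)) + 43/(900*(x - 7))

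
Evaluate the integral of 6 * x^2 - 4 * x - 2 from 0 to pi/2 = -pi^2/2 - pi + pi^3/4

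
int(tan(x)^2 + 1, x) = tan(x) + C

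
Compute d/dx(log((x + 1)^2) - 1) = 2/(x + 1)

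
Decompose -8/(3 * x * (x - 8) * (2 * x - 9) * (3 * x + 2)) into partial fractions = 18/(403*(3*x + 2)) + 64/(5859*(2*x - 9)) - 1/(546*(x - 8)) - 1/(54*x)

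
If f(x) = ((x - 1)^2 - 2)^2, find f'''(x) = 24*x - 24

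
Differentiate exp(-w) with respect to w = -exp(-w)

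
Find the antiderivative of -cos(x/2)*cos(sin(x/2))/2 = -sin(sin(x/2)) + C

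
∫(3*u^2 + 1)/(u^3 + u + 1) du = log(2*u^3 + 2*u + 2) + C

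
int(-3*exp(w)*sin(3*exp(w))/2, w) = cos(3*exp(w))/2 + C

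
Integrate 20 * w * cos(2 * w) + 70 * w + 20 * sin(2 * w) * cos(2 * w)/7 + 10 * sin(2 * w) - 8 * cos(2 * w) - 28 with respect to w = -28*w + 5*(7*w + sin(2*w))^2/7 - 4*sin(2*w) + C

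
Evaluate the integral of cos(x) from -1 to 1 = 2*sin(1)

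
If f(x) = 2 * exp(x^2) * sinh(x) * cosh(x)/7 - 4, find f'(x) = 2*(x*sinh(2*x) + cosh(2*x))*exp(x^2)/7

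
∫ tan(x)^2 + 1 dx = tan(x) + C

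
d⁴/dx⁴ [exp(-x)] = exp(-x)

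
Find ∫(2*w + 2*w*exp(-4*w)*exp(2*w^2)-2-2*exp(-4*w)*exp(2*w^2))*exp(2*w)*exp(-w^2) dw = 2*sinh(w*(w - 2)) + C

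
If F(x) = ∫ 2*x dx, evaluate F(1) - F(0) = 1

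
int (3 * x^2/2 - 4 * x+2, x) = x^3/2 - 2*x^2 + 2*x + C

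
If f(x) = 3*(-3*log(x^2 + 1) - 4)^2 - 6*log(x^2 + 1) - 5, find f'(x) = (108*x*log(x^2 + 1) + 132*x)/(x^2 + 1)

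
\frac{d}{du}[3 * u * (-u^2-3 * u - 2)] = -9*u^2 - 18*u - 6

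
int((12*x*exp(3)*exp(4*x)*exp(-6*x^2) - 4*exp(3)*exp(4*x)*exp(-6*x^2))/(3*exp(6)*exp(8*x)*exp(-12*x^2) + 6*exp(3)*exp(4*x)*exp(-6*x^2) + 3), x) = (-5*exp(6*x^2)/3 - 2*exp(4*x + 3))/(exp(6*x^2) + exp(4*x + 3)) + C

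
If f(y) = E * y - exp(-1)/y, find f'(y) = (y^2*exp(2) + 1)*exp(-1)/y^2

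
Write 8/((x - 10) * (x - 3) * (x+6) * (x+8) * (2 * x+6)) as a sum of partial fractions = 1/(495*(x + 8)) - 1/(216*(x + 6)) + 2/(585*(x + 3)) - 2/(2079*(x - 3)) + 1/(6552*(x - 10))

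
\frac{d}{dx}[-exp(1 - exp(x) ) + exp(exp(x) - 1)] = (exp(x) + exp(x + 2*exp(x) - 2))*exp(1 - exp(x))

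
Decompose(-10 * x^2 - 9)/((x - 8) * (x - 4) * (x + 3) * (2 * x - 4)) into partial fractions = 9/(70*(x + 3)) - 49/(120*(x - 2)) + 169/(112*(x - 4)) - 59/(48*(x - 8))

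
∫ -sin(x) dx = cos(x) + C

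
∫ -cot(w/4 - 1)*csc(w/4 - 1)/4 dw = csc(w/4 - 1) + C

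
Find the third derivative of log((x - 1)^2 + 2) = (4*x^3 - 12*x^2 - 12*x + 20)/(x^6 - 6*x^5 + 21*x^4 - 44*x^3 + 63*x^2 - 54*x + 27)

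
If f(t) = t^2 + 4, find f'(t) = 2*t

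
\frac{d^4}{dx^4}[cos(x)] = cos(x)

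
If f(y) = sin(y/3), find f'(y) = cos(y/3)/3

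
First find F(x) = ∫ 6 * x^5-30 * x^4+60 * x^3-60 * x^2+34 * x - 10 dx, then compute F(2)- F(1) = 3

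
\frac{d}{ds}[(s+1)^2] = 2*s + 2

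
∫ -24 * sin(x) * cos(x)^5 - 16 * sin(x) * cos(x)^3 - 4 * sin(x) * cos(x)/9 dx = 4*sin(x)^4 - 74*sin(x)^2/9 + 4*cos(x)^6 + C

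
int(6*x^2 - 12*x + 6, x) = 2*x^3 - 6*x^2 + 6*x + C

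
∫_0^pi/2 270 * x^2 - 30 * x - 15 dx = (-9*pi/10 - 3/5)*(-25*pi^2/2 + 25*pi/2)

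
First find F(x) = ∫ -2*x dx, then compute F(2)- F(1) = -3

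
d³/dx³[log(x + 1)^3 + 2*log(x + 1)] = (6*log(x + 1)^2 - 18*log(x + 1) + 10)/(x^3 + 3*x^2 + 3*x + 1)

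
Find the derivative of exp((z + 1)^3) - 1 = 3*z^2*exp(z^3 + 3*z^2 + 3*z + 1) + 6*z*exp(z^3 + 3*z^2 + 3*z + 1) + 3*exp(z^3 + 3*z^2 + 3*z + 1)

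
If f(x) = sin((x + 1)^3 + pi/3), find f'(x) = 3*x^2*cos(x^3 + 3*x^2 + 3*x + 1 + pi/3) + 6*x*cos(x^3 + 3*x^2 + 3*x + 1 + pi/3) + 3*cos(x^3 + 3*x^2 + 3*x + 1 + pi/3)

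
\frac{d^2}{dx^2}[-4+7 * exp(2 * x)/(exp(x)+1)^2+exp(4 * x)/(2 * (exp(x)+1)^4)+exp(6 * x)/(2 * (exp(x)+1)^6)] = (-19*exp(7*x) - 6*exp(6*x) + 42*exp(5*x) + 120*exp(4*x) + 98*exp(3*x) + 28*exp(2*x))/(exp(8*x) + 8*exp(7*x) + 28*exp(6*x) + 56*exp(5*x) + 70*exp(4*x) + 56*exp(3*x) + 28*exp(2*x) + 8*exp(x) + 1)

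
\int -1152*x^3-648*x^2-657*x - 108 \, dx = -288*x^4 - 216*x^3 - 657*x^2/2 - 108*x + C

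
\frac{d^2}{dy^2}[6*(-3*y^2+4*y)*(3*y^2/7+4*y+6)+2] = -648*y^2/7 - 2592*y/7 - 24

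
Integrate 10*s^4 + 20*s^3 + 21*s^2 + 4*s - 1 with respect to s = 2*s^5 + 5*s^4 + 7*s^3 + 2*s^2 - s + C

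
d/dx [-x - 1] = -1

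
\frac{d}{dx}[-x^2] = -2*x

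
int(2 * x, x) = x^2 + C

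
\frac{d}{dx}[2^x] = 2^x*log(2)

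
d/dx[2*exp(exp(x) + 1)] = 2*exp(x + exp(x) + 1)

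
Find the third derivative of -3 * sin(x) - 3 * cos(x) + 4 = -3*sin(x) + 3*cos(x)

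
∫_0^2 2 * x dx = 4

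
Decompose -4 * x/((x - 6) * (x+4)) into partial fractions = -8/(5*(x + 4)) - 12/(5*(x - 6))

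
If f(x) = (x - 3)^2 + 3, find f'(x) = 2*x - 6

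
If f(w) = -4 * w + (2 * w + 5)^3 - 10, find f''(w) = 48*w + 120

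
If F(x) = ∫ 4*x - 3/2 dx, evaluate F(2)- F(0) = 5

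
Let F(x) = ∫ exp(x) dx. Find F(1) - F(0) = -1 + E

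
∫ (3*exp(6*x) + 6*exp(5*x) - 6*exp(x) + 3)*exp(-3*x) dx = ((exp(x) + 1)*exp(x) - 1)^3*exp(-3*x) + C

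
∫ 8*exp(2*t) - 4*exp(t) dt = 4*(exp(t) - 1)*exp(t) + C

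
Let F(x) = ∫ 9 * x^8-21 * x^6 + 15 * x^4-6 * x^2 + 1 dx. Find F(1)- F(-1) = 0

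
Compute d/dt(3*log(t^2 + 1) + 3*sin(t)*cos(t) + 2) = 3*(-2*t^2*sin(t)^2 + t^2 + 2*t - 2*sin(t)^2 + 1)/(t^2 + 1)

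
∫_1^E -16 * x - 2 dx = (3 + 2*E)*(5 - 4*E) - 5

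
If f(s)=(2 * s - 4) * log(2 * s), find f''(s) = (2*s + 4)/s^2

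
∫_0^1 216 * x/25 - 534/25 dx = -426/25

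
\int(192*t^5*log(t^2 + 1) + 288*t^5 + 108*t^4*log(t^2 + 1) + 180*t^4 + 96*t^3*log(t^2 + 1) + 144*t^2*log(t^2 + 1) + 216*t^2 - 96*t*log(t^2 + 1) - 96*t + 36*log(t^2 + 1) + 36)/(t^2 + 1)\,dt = 12*t*(log(t^2 + 1) + 1)*(4*t^3 + 3*t^2 - 4*t + 3) + C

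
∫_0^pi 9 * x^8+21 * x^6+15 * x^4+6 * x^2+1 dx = pi + pi^3 + (pi + pi^3)^3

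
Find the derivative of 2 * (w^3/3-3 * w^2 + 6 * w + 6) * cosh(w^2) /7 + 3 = 4*w^4*sinh(w^2)/21 - 12*w^3*sinh(w^2)/7 + 24*w^2*sinh(w^2)/7 + 2*w^2*cosh(w^2)/7 + 24*w*sinh(w^2)/7 - 12*w*cosh(w^2)/7 + 12*cosh(w^2)/7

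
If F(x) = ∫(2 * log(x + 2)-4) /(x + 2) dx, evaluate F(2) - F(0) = -(-2 + log(2))^2 + (-2 + log(4))^2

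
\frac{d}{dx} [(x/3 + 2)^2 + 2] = 2*x/9 + 4/3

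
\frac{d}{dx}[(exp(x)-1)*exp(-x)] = exp(-x)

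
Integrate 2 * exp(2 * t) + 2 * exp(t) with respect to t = (exp(t) + 1)^2 + C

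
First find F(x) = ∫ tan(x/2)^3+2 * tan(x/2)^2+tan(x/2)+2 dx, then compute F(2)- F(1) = -(tan(1/2) + 2)^2 + (tan(1) + 2)^2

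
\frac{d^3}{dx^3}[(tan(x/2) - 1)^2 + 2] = 3*tan(x/2)^5 - 3*tan(x/2)^4/2 + 5*tan(x/2)^3 - 2*tan(x/2)^2 + 2*tan(x/2) - 1/2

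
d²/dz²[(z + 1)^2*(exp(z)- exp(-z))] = (z^2*exp(2*z) - z^2 + 6*z*exp(2*z) + 2*z + 7*exp(2*z) + 1)*exp(-z)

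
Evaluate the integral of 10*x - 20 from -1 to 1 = -40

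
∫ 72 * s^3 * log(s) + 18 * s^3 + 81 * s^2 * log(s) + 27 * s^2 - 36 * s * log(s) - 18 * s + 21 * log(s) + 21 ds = 3*s*(6*s^3 + 9*s^2 - 6*s + 7)*log(s) + C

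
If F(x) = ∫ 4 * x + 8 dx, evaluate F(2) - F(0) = 24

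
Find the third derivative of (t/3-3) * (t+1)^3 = 8*t - 12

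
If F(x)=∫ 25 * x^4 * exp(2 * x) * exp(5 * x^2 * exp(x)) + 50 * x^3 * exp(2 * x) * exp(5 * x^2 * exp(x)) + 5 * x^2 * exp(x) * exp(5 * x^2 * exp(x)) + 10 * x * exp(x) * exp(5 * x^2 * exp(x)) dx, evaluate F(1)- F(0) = 5*exp(1 + 5*E)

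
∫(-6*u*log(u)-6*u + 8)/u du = 2*(4 - 3*u)*log(u) + C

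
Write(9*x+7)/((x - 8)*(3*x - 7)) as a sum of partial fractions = -84/(17*(3*x - 7)) + 79/(17*(x - 8))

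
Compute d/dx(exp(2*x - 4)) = 2*exp(2*x - 4)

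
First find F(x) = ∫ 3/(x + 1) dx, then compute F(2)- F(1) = -log(8) + log(27)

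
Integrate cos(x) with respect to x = sin(x) + C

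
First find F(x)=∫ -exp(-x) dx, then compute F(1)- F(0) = -1 + exp(-1)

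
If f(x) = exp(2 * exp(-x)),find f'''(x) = (-12*exp(x + 2*exp(-x)) - 2*exp(2*x + 2*exp(-x)) - 8*exp(2*exp(-x)))*exp(-3*x)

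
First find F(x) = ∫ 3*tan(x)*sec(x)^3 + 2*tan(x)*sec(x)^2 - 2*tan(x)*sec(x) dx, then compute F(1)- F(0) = -2*sec(1) + sec(1)^2 + sec(1)^3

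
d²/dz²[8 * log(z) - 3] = -8/z^2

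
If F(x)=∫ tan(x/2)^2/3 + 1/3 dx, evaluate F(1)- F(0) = 2*tan(1/2)/3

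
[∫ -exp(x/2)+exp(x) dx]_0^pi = (-1 + exp(pi/2))^2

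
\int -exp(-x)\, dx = exp(-x) + C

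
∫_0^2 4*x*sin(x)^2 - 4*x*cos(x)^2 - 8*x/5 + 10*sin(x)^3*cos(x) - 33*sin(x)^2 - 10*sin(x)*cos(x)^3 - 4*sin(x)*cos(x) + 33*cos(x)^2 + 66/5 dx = 25*sin(4)/2 + 5*cos(8)/8 + 903/40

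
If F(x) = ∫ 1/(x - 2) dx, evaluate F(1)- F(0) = -log(2)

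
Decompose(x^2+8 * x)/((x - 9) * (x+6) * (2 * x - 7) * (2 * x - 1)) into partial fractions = 1/(78*(2*x - 1)) - 161/(1254*(2*x - 7)) + 4/(1235*(x + 6)) + 3/(55*(x - 9))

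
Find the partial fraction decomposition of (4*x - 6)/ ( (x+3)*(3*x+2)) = -26/(7*(3*x + 2)) + 18/(7*(x + 3))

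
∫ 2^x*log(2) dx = 2^x + C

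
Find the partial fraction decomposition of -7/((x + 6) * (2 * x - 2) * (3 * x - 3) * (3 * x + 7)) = -63/(2200*(3*x + 7)) + 1/(462*(x + 6)) + 31/(4200*(x - 1)) - 1/(60*(x - 1)^2)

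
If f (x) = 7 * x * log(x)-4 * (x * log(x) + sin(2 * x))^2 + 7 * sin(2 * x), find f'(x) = -8*x*log(x)^2 - 16*x*log(x)*cos(2*x) - 8*x*log(x) - 8*log(x)*sin(2*x) + 7*log(x) - 8*sin(2*x) - 8*sin(4*x) + 14*cos(2*x) + 7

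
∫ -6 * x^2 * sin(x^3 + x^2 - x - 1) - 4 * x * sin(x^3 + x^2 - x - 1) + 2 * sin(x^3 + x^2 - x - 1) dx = 2*cos(x^3 + x^2 - x - 1) + C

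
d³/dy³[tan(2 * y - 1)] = 48*tan(2*y - 1)^4 + 64*tan(2*y - 1)^2 + 16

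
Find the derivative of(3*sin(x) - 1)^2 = 6*(3*sin(x) - 1)*cos(x)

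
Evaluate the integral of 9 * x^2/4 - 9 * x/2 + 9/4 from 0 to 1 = 3/4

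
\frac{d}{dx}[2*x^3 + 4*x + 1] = 6*x^2 + 4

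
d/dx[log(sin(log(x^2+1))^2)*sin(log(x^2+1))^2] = 2*x*(2*log(sin(log(x^2 + 1))) + 1)*sin(2*log(x^2 + 1))/(x^2 + 1)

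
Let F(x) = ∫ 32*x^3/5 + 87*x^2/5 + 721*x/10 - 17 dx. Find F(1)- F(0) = 529/20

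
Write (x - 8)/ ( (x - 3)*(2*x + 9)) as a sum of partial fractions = 5/(3*(2*x + 9)) - 1/(3*(x - 3))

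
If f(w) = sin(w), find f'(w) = cos(w)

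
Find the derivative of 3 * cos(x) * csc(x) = -3/sin(x)^2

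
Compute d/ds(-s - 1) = -1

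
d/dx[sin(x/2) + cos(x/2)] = -sin(x/2)/2 + cos(x/2)/2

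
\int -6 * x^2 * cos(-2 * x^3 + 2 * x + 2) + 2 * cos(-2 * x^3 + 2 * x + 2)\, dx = sin(2*(-x^3 + x + 1)) + C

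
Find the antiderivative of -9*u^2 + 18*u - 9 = -3*u^3 + 9*u^2 - 9*u + C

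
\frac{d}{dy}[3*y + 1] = 3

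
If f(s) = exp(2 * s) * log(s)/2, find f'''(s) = (4*s^3*exp(2*s)*log(s) + 6*s^2*exp(2*s) - 3*s*exp(2*s) + exp(2*s))/s^3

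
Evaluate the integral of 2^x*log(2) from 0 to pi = -1 + 2^pi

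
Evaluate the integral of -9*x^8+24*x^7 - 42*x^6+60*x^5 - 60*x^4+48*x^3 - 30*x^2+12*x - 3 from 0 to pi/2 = (-pi^3/8 - pi/2 + 1 + pi^2/4)^3 - 1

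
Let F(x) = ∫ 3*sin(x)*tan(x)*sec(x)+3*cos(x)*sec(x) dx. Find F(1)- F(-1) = 6*tan(1)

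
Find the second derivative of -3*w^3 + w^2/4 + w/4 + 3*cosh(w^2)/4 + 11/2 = 3*w^2*cosh(w^2) - 18*w + 3*sinh(w^2)/2 + 1/2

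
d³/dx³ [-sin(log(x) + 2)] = -(3*sin(log(x) + 2) + cos(log(x) + 2))/x^3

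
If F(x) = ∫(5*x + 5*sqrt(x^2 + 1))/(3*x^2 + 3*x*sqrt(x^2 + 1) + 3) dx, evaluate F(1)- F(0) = 5*log(1 + sqrt(2))/3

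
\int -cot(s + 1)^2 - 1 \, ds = cot(s + 1) + C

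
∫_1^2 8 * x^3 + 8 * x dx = 42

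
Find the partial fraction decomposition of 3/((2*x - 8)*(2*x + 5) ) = -3/(13*(2*x + 5)) + 3/(26*(x - 4))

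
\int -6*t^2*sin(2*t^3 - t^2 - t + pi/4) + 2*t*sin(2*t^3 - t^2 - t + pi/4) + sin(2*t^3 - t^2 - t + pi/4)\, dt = cos(2*t^3 - t^2 - t + pi/4) + C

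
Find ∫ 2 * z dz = z^2 + C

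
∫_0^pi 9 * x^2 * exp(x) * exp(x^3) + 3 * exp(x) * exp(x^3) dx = -3 + 3*exp(pi + pi^3)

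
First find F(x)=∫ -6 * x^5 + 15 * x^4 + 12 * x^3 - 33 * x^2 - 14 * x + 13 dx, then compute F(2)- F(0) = -10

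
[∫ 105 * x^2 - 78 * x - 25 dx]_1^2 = -atan(20/3) - atan(3/20) + atan(3/17) + atan(17/3) + 103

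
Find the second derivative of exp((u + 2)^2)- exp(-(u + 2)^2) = (4*u^2*exp(2*u^2 + 8*u + 8) - 4*u^2 + 16*u*exp(2*u^2 + 8*u + 8) - 16*u + 18*exp(2*u^2 + 8*u + 8) - 14)*exp(-u^2 - 4*u - 4)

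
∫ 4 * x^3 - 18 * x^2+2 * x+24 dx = x^4 - 6*x^3 + x^2 + 24*x + C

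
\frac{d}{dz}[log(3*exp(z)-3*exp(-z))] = (exp(2*z) + 1)/(exp(2*z) - 1)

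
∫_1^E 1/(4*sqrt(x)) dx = -1/2 + exp(1/2)/2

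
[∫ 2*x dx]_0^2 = 4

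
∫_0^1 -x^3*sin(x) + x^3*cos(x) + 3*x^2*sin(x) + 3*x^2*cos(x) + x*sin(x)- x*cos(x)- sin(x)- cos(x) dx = 0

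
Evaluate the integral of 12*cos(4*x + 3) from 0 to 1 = -3*sin(3) + 3*sin(7)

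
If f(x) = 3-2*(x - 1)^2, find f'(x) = 4 - 4*x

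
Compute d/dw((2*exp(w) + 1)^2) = 8*exp(2*w) + 4*exp(w)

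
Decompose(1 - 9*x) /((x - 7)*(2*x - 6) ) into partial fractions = 13/(4*(x - 3)) - 31/(4*(x - 7))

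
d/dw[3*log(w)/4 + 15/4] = 3/(4*w)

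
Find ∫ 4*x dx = 2*x^2 + C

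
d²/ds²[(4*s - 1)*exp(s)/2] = 2*s*exp(s) + 7*exp(s)/2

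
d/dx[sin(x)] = cos(x)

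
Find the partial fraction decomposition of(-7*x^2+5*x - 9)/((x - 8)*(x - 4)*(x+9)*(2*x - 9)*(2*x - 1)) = 11/(2660*(2*x - 1)) + 19/(28*(2*x - 9)) - 23/(4199*(x + 9)) - 101/(364*(x - 4)) - 139/(2380*(x - 8))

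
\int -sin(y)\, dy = cos(y) + C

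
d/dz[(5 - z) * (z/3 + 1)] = 2/3 - 2*z/3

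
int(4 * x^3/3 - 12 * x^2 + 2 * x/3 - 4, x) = x^4/3 - 4*x^3 + x^2/3 - 4*x + C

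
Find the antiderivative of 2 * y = y^2 + C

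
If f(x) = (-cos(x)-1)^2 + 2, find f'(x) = -2*(cos(x) + 1)*sin(x)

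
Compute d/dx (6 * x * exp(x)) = 6*x*exp(x) + 6*exp(x)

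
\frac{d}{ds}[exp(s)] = exp(s)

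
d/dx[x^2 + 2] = 2*x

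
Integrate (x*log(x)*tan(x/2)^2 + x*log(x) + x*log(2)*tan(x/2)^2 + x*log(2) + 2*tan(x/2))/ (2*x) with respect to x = log(2*x)*tan(x/2) + C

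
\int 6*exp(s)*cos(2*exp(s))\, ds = 3*sin(2*exp(s)) + C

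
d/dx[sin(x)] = cos(x)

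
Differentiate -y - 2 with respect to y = -1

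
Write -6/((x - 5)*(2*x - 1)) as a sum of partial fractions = 4/(3*(2*x - 1)) - 2/(3*(x - 5))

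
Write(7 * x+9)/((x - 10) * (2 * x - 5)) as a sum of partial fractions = -53/(15*(2*x - 5)) + 79/(15*(x - 10))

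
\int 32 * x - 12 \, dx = 16*x^2 - 12*x + C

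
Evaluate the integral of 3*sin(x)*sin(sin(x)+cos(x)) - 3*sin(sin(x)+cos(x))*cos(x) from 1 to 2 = -3*cos(cos(1) + sin(1)) + 3*cos(cos(2) + sin(2))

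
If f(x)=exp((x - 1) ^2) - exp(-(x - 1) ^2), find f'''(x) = (8*x^3*exp(2*x^2 - 4*x + 2) + 8*x^3 - 24*x^2*exp(2*x^2 - 4*x + 2) - 24*x^2 + 36*x*exp(2*x^2 - 4*x + 2) + 12*x - 20*exp(2*x^2 - 4*x + 2) + 4)*exp(-x^2 + 2*x - 1)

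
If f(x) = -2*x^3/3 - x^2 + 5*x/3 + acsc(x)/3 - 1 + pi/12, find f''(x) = (-12*x^6 - 6*x^5 + 24*x^4 + 12*x^3 + 2*x^2*sqrt(1 - 1/x^2) - 12*x^2 - 6*x - sqrt(1 - 1/x^2))/(3*x^5 - 6*x^3 + 3*x)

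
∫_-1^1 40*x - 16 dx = -32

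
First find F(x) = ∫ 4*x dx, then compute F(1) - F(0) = 2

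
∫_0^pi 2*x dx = pi^2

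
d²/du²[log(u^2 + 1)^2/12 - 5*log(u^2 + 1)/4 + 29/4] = (-2*u^2*log(u^2 + 1) + 19*u^2 + 2*log(u^2 + 1) - 15)/(6*u^4 + 12*u^2 + 6)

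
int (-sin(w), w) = cos(w) + C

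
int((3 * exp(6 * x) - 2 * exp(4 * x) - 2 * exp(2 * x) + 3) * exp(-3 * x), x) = 8*sinh(x)^3 + 2*sinh(x) + C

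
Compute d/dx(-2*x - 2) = -2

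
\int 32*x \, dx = 16*x^2 + C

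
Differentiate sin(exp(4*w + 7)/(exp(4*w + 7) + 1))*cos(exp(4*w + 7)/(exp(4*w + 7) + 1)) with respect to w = 4*exp(7)*exp(4*w)*cos(2*exp(7)*exp(4*w)/(exp(7)*exp(4*w) + 1))/(exp(14)*exp(8*w) + 2*exp(7)*exp(4*w) + 1)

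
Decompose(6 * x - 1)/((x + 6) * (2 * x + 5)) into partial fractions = -32/(7*(2*x + 5)) + 37/(7*(x + 6))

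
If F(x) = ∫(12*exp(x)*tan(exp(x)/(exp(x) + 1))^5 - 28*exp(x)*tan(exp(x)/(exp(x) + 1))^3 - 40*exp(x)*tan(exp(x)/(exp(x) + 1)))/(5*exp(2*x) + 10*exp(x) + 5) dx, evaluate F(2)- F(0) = -4*tan(exp(2)/(1 + exp(2)))^2 - 3*tan(1/2)^4/5 + 4*tan(1/2)^2 + 3*tan(exp(2)/(1 + exp(2)))^4/5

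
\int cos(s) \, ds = sin(s) + C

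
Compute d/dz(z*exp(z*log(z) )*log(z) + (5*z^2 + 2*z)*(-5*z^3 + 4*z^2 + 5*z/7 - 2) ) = -125*z^4 + 40*z^3 + 243*z^2/7 + z*exp(z*log(z))*log(z)^2 + z*exp(z*log(z))*log(z) - 120*z/7 + exp(z*log(z))*log(z) + exp(z*log(z)) - 4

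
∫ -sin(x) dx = cos(x) + C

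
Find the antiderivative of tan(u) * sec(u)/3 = sec(u)/3 + C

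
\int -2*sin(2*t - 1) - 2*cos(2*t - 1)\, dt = -sin(2*t - 1) + cos(2*t - 1) + C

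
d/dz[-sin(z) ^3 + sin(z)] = cos(z)/4 + 3*cos(3*z)/4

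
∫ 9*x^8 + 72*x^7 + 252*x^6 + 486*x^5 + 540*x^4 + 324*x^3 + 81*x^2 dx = x^9 + 9*x^8 + 36*x^7 + 81*x^6 + 108*x^5 + 81*x^4 + 27*x^3 + C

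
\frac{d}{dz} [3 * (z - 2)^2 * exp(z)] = 3*z^2*exp(z) - 6*z*exp(z)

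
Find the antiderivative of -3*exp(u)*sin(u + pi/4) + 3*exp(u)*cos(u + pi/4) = 3*exp(u)*cos(u + pi/4) + C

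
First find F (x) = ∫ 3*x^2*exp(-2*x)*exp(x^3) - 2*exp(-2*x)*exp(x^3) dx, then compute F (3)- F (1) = -exp(-1) + exp(21)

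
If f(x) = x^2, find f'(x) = 2*x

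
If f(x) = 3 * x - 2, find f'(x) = 3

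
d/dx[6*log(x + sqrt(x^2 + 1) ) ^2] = (12*x*log(x + sqrt(x^2 + 1)) + 12*sqrt(x^2 + 1)*log(x + sqrt(x^2 + 1)))/(x^2 + x*sqrt(x^2 + 1) + 1)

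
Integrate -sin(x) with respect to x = cos(x) + C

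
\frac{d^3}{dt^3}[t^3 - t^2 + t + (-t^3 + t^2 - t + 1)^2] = 120*t^3 - 120*t^2 + 72*t - 18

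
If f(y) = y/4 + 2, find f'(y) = 1/4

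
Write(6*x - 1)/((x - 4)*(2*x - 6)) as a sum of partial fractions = -17/(2*(x - 3)) + 23/(2*(x - 4))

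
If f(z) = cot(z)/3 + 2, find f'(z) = -1/(3*sin(z)^2)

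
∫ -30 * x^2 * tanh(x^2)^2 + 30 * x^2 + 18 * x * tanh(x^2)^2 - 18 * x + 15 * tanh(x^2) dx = 3*(5*x - 3)*tanh(x^2) + C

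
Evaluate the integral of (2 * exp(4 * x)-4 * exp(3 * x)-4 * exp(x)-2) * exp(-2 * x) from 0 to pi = -4 + (-2 - exp(-pi) + exp(pi))^2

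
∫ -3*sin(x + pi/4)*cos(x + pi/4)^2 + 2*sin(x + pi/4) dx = -(sin(2*x) + 3)*cos(x + pi/4)/2 + C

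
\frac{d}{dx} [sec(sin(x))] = cos(x)*tan(sin(x))*sec(sin(x))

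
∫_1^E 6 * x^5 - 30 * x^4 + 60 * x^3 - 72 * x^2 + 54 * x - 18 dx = -4 + (-2 + (-1 + E)^3)^2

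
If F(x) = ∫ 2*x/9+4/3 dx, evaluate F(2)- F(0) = 28/9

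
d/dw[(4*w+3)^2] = 32*w + 24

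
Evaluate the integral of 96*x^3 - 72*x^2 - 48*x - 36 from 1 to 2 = 84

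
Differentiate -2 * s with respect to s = -2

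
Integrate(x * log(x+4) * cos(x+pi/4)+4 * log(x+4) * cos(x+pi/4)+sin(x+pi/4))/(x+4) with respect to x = log(x + 4)*sin(x + pi/4) + C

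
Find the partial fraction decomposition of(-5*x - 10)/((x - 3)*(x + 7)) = -5/(2*(x + 7)) - 5/(2*(x - 3))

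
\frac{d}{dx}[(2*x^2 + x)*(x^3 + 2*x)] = 10*x^4 + 4*x^3 + 12*x^2 + 4*x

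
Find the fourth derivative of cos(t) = cos(t)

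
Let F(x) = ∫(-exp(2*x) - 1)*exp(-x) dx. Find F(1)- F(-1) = -2*E + 2*exp(-1)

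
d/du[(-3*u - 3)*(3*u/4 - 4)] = 39/4 - 9*u/2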